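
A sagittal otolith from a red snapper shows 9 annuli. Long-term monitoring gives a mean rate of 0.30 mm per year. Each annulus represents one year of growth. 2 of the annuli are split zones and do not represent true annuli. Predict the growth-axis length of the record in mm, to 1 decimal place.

Adjusted count: 9 − 2 = 7 annuli.
7 years at 0.30 mm/year gives 0.30 × 7 = 2.1 mm.

2.1 mm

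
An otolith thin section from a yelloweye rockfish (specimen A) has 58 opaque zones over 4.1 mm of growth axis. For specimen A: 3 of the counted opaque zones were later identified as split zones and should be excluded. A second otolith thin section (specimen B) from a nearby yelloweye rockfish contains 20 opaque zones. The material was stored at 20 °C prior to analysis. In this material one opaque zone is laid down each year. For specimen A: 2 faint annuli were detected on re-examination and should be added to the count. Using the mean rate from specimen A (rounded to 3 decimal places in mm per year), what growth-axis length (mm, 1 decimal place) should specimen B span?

1.4 mm

Specimen A: correcting the raw count gives 58 − 3 + 2 = 57 true opaque zones.
A: Extension rate ≈ 4.1 / 57 = 0.072 mm/yr.
For B, 0.072 mm/year × 20 years = 1.4 mm.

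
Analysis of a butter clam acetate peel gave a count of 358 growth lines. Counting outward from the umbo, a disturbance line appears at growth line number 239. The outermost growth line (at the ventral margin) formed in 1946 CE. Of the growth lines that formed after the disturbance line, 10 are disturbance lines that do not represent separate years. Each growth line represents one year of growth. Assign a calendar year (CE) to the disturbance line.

1837 CE

358 − 239 = 119 growth lines lie beyond the disturbance line toward the ventral margin.
Excluding 10 false growth lines: 119 − 10 = 109.
Counting back 109 years from 1946 CE places the disturbance line in 1946 − 109 = 1837 CE.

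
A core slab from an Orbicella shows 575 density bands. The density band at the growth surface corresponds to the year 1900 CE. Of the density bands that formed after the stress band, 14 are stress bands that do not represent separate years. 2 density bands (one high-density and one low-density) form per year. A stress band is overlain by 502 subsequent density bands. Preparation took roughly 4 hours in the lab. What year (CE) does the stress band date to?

1656 CE

502 density bands post-date the stress band.
Removing the 14 false density bands leaves 502 − 14 = 488 true density bands beyond the stress band.
Dividing by 2 density bands per year: 488 / 2 = 244 years.
1900 − 244 = 1656 CE.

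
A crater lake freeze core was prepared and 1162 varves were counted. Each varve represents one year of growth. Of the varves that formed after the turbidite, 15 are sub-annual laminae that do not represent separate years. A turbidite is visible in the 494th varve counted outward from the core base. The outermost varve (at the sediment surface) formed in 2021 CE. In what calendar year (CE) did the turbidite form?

The turbidite sits at varve 494 from the core base, so 1162 − 494 = 668 varves formed after it.
Excluding 15 false varves: 668 − 15 = 653.
2021 − 653 = 1368 CE.

1368 CE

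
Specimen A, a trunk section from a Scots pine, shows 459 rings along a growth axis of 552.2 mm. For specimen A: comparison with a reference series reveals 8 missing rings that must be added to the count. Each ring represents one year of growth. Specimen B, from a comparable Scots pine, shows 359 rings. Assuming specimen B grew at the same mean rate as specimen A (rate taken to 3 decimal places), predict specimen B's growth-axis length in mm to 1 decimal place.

Specimen A: true ring count = 459 + 8 = 467.
A: Extension rate ≈ 552.2 / 467 = 1.182 mm/yr.
For B, 1.182 mm/year × 359 years = 424.3 mm.

424.3 mm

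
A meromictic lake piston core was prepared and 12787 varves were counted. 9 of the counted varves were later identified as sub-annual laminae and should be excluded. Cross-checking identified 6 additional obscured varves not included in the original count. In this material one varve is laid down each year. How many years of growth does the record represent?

12784 years

True varve count = 12787 − 9 + 6 = 12784.
At one varve per year, that is 12784 years.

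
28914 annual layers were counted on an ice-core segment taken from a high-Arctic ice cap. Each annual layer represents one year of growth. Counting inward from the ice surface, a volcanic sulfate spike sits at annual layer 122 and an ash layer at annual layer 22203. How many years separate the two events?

Separation: 22203 − 122 = 22081 annual layers.
That is 22081 years at one annual layer per year.

22081 yr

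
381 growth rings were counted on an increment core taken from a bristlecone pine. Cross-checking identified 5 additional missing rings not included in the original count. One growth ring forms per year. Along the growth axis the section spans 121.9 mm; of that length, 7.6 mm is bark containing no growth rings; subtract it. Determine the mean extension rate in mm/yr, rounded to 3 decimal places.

After corrections the count is 381 + 5 = 386 growth rings.
The growth record spans 121.9 − 7.6 = 114.3 mm.
Mean rate = 114.3 mm / 386 years ≈ 0.296 mm/yr.

0.296 mm/yr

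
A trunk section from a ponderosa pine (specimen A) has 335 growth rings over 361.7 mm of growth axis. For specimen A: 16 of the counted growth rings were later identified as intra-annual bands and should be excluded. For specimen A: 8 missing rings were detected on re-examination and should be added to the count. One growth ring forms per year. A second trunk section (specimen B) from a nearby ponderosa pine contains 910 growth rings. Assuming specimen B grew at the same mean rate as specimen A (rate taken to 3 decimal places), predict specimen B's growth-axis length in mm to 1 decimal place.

1006.5 mm

Specimen A: correcting the raw count gives 335 − 16 + 8 = 327 true growth rings.
A: Extension rate ≈ 361.7 / 327 = 1.106 mm/yr.
B's length ≈ 1.106 × 910 = 1006.5 mm.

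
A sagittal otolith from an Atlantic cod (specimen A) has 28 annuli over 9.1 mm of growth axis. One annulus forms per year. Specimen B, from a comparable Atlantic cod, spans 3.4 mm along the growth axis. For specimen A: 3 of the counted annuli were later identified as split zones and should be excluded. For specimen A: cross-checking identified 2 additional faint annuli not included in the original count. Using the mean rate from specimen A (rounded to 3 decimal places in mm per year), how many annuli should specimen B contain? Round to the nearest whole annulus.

10 annuli

Specimen A: after corrections the count is 28 − 3 + 2 = 27 annuli.
A: Extension rate ≈ 9.1 / 27 = 0.337 mm per year.
For B, 3.4 / 0.337 = 10.09 years ≈ 10 annuli.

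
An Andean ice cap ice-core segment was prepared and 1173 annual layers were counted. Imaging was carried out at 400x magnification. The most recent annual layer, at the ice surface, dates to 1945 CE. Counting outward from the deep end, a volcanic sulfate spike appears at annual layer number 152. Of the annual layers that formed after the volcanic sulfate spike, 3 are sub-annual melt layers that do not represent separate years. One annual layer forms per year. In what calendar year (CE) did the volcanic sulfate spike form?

927 CE

Between annual layer 152 and the ice surface there are 1173 − 152 = 1021 annual layers.
Excluding 3 false annual layers: 1021 − 3 = 1018.
The annual layer at the ice surface is 1945 CE, so the volcanic sulfate spike dates to 1945 − 1018 = 927 CE.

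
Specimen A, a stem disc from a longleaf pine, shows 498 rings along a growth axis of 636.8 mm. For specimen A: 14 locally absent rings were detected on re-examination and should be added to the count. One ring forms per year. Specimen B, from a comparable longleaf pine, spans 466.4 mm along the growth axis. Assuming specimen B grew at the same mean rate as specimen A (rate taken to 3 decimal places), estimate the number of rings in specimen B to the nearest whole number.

Specimen A: correcting the raw count gives 498 + 14 = 512 true rings.
A: 636.8 mm over 512 years gives 636.8 / 512 ≈ 1.244 mm per year.
B spans 466.4 / 1.244 = 374.92 years ≈ 375 rings.

375 rings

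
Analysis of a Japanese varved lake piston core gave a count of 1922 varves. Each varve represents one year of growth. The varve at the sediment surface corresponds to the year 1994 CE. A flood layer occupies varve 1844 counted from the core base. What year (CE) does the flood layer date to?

1916 CE

Between varve 1844 and the sediment surface there are 1922 − 1844 = 78 varves.
Counting back 78 years from 1994 CE places the flood layer in 1994 − 78 = 1916 CE.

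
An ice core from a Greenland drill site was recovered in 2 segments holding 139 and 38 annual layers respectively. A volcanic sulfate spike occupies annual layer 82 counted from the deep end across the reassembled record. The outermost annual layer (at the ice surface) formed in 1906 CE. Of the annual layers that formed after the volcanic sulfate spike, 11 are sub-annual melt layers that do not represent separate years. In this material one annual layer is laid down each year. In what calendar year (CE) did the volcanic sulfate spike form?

1822 CE

Total annual layers = 139 + 38 = 177.
The volcanic sulfate spike sits at annual layer 82 from the deep end, so 177 − 82 = 95 annual layers formed after it.
Excluding 11 false annual layers: 95 − 11 = 84.
Counting back 84 years from 1906 CE places the volcanic sulfate spike in 1906 − 84 = 1822 CE.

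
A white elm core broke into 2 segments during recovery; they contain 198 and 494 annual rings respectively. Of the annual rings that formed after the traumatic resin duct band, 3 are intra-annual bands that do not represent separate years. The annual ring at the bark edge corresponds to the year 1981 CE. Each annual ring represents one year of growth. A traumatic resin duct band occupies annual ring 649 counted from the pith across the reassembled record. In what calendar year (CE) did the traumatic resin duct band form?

1941 CE

Total annual rings = 198 + 494 = 692.
692 − 649 = 43 annual rings lie beyond the traumatic resin duct band toward the bark edge.
43 − 3 false = 40 true annual rings after the traumatic resin duct band.
Counting back 40 years from 1981 CE places the traumatic resin duct band in 1981 − 40 = 1941 CE.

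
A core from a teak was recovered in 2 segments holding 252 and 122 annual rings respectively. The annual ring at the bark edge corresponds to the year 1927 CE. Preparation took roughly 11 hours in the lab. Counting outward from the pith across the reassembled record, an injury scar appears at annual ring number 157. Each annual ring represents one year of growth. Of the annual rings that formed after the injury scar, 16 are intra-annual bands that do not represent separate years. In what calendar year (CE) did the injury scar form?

1726 CE

Total annual rings = 252 + 122 = 374.
374 − 157 = 217 annual rings lie beyond the injury scar toward the bark edge.
217 − 16 false = 201 true annual rings after the injury scar.
The annual ring at the bark edge is 1927 CE, so the injury scar dates to 1927 − 201 = 1726 CE.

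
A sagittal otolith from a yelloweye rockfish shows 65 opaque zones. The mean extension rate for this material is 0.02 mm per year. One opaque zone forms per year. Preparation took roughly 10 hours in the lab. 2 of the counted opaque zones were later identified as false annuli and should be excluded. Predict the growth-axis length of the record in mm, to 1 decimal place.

1.3 mm

Adjusted count: 65 − 2 = 63 opaque zones.
Predicted length = 0.02 mm/year × 63 years = 1.3 mm.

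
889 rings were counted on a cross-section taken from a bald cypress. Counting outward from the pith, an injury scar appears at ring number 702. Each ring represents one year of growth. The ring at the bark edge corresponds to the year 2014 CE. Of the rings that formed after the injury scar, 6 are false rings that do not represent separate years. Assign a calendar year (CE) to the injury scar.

1833 CE

The injury scar sits at ring 702 from the pith, so 889 − 702 = 187 rings formed after it.
187 − 6 false = 181 true rings after the injury scar.
The ring at the bark edge is 2014 CE, so the injury scar dates to 2014 − 181 = 1833 CE.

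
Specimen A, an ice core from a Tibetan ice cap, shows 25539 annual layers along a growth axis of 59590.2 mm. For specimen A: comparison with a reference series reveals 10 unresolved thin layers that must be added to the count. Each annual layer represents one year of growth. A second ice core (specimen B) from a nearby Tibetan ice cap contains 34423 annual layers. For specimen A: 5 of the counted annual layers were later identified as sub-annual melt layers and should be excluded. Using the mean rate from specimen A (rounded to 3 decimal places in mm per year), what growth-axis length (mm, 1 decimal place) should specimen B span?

Specimen A: after corrections the count is 25539 − 5 + 10 = 25544 annual layers.
A: Mean rate = 59590.2 mm / 25544 years ≈ 2.333 mm per year.
B's length ≈ 2.333 × 34423 = 80308.9 mm.

80308.9 mm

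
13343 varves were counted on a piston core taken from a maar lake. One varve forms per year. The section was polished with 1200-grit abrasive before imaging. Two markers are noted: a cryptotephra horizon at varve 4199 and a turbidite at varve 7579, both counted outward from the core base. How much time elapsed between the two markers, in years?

3380 years

The two markers are separated by 7579 − 4199 = 3380 varves.
That is 3380 years at one varve per year.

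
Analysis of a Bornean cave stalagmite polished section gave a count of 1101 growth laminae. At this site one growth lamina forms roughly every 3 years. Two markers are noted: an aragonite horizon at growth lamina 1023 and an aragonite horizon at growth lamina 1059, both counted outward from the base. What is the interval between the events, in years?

108 years

Separation: 1059 − 1023 = 36 growth laminae.
Multiplying by 3 years per growth lamina: 36 × 3 = 108 years.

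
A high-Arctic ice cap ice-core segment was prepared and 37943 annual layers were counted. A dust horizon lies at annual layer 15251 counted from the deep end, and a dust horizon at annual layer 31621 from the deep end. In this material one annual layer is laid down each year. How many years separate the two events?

16370 years

31621 − 15251 = 16370 annual layers lie between the two events.
At one annual layer per year, 16370 years elapsed between them.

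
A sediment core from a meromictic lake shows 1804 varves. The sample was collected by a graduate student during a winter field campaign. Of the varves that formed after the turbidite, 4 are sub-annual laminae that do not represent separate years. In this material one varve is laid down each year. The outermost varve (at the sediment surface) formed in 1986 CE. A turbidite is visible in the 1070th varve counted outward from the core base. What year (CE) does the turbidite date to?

Between varve 1070 and the sediment surface there are 1804 − 1070 = 734 varves.
Removing the 4 false varves leaves 734 − 4 = 730 true varves beyond the turbidite.
1986 − 730 = 1256 CE.

1256 CE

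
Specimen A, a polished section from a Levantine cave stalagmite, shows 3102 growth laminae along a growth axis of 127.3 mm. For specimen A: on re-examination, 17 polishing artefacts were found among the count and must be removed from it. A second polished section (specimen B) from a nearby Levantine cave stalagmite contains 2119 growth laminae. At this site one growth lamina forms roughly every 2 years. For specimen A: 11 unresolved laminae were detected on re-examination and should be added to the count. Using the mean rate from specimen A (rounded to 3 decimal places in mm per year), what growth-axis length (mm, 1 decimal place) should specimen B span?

89.0 mm

Specimen A: correcting the raw count gives 3102 − 17 + 11 = 3096 true growth laminae.
Specimen A: 3096 growth laminae at 2 years each span 3096 × 2 = 6192 years.
A: 127.3 mm over 6192 years gives 127.3 / 6192 ≈ 0.021 mm per year.
Specimen B: 2119 growth laminae at 2 years each span 2119 × 2 = 4238 years. B's length ≈ 0.021 × 4238 = 89.0 mm.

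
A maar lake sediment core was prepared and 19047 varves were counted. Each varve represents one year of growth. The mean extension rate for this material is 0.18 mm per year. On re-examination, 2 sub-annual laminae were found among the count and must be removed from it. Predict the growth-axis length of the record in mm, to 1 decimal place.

Adjusted count: 19047 − 2 = 19045 varves.
Predicted length = 0.18 mm/year × 19045 years = 3428.1 mm.

3428.1 mm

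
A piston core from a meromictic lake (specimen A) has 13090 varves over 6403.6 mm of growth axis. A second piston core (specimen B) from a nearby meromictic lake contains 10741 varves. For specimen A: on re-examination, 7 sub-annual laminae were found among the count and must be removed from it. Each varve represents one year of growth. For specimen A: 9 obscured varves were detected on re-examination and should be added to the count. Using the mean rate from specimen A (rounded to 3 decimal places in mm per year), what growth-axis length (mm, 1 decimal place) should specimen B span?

Specimen A: correcting the raw count gives 13090 − 7 + 9 = 13092 true varves.
A: Extension rate ≈ 6403.6 / 13092 = 0.489 mm per year.
Length of B = 0.489 × 10741 = 5252.3 mm.

5252.3 mm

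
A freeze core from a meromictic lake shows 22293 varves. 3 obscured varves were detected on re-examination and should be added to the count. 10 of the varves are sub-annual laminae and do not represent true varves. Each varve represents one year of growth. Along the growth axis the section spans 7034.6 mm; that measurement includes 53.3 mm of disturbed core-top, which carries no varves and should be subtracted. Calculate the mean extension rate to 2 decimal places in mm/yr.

0.31 mm/yr

Adjusted count: 22293 − 10 + 3 = 22286 varves.
The growth record spans 7034.6 − 53.3 = 6981.3 mm.
Extension rate ≈ 6981.3 / 22286 = 0.31 mm/yr.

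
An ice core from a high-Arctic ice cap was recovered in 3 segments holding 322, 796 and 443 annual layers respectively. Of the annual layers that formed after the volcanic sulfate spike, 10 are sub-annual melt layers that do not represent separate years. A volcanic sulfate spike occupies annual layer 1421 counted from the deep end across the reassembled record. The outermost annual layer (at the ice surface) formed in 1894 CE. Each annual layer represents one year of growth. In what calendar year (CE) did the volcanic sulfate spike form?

1764 CE

Total annual layers = 322 + 796 + 443 = 1561.
The volcanic sulfate spike sits at annual layer 1421 from the deep end, so 1561 − 1421 = 140 annual layers formed after it.
140 − 10 false = 130 true annual layers after the volcanic sulfate spike.
Counting back 130 years from 1894 CE places the volcanic sulfate spike in 1894 − 130 = 1764 CE.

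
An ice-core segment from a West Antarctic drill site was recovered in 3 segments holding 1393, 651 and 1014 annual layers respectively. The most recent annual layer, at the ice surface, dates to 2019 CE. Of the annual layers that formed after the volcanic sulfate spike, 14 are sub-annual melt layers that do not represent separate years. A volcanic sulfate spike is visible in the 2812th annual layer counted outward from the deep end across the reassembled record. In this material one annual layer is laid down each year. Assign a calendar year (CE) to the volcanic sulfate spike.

Total annual layers = 1393 + 651 + 1014 = 3058.
The volcanic sulfate spike sits at annual layer 2812 from the deep end, so 3058 − 2812 = 246 annual layers formed after it.
Removing the 14 false annual layers leaves 246 − 14 = 232 true annual layers beyond the volcanic sulfate spike.
The annual layer at the ice surface is 2019 CE, so the volcanic sulfate spike dates to 2019 − 232 = 1787 CE.

1787 CE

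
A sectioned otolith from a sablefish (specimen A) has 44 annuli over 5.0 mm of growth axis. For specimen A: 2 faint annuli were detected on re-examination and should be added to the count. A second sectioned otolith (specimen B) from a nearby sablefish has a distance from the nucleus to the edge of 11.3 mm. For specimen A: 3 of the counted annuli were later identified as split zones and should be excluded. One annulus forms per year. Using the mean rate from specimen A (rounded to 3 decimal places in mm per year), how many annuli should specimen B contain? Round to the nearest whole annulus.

Specimen A: after corrections the count is 44 − 3 + 2 = 43 annuli.
A: Mean rate = 5.0 mm / 43 years ≈ 0.116 mm/yr.
Specimen B: 11.3 mm / 0.116 mm per year = 97.41 years ≈ 97 annuli.

97 annuli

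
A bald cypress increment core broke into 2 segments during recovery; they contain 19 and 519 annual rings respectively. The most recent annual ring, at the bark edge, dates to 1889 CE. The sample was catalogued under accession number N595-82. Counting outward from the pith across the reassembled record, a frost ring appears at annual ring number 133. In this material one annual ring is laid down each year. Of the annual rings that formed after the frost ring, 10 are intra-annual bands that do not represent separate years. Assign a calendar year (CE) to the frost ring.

1494 CE

Total annual rings = 19 + 519 = 538.
538 − 133 = 405 annual rings lie beyond the frost ring toward the bark edge.
405 − 10 false = 395 true annual rings after the frost ring.
1889 − 395 = 1494 CE.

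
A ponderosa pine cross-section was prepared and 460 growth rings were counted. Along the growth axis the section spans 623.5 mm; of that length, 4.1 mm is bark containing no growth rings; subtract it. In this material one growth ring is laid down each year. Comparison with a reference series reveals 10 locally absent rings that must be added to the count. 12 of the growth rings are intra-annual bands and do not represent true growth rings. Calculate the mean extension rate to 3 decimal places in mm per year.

1.352 mm per year

Correcting the raw count gives 460 − 12 + 10 = 458 true growth rings.
Removing the 4.1 mm offcut leaves 623.5 − 4.1 = 619.4 mm.
Mean rate = 619.4 mm / 458 years ≈ 1.352 mm per year.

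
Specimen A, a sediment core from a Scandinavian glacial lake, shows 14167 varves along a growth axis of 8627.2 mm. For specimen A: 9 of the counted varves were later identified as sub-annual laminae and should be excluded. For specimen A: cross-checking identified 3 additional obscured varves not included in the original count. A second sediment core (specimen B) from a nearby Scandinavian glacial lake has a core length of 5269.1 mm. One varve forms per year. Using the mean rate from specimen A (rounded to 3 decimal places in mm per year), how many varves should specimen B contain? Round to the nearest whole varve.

Specimen A: after corrections the count is 14167 − 9 + 3 = 14161 varves.
A: 8627.2 mm over 14161 years gives 8627.2 / 14161 ≈ 0.609 mm/year.
B spans 5269.1 / 0.609 = 8652.05 years ≈ 8652 varves.

8652 varves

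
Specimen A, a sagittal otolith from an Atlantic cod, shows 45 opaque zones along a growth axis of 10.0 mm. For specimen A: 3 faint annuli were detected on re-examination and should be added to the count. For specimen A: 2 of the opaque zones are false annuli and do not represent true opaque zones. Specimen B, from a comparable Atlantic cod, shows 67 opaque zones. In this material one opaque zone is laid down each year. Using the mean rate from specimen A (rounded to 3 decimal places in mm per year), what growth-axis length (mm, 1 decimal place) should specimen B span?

14.5 mm

Specimen A: adjusted count: 45 − 2 + 3 = 46 opaque zones.
A: Mean rate = 10.0 mm / 46 years ≈ 0.217 mm/yr.
B's length ≈ 0.217 × 67 = 14.5 mm.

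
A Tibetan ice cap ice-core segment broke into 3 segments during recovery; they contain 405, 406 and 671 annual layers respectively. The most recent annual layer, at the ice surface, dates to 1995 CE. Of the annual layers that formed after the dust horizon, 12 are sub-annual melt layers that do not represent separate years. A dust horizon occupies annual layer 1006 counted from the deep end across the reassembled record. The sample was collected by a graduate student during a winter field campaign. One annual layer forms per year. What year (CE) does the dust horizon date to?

Total annual layers = 405 + 406 + 671 = 1482.
1482 − 1006 = 476 annual layers lie beyond the dust horizon toward the ice surface.
Excluding 12 false annual layers: 476 − 12 = 464.
The annual layer at the ice surface is 1995 CE, so the dust horizon dates to 1995 − 464 = 1531 CE.

1531 CE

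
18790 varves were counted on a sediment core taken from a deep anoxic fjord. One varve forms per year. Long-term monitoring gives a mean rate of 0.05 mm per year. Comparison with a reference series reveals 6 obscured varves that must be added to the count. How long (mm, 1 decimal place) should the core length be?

Correcting the raw count gives 18790 + 6 = 18796 true varves.
18796 years at 0.05 mm/year gives 0.05 × 18796 = 939.8 mm.

939.8 mm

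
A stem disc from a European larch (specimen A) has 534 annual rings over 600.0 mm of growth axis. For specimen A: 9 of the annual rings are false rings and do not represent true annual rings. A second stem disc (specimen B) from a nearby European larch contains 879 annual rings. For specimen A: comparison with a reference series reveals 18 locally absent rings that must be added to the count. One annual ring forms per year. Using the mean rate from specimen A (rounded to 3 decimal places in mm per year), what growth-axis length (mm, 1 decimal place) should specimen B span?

Specimen A: adjusted count: 534 − 9 + 18 = 543 annual rings.
A: 600.0 mm over 543 years gives 600.0 / 543 ≈ 1.105 mm/year.
For B, 1.105 mm/year × 879 years = 971.3 mm.

971.3 mm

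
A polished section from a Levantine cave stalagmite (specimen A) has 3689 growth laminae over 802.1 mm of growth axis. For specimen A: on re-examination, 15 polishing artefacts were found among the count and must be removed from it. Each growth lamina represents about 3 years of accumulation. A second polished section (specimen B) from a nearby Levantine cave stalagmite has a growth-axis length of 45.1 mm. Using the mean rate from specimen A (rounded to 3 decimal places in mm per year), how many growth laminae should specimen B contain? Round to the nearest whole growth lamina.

206 growth laminae

Specimen A: adjusted count: 3689 − 15 = 3674 growth laminae.
Specimen A: 3674 growth laminae at 3 years each span 3674 × 3 = 11022 years.
A: Mean rate = 802.1 mm / 11022 years ≈ 0.073 mm per year.
For B, 45.1 / 0.073 = 617.81 years; at 3 years per growth lamina that is 617.81 / 3 ≈ 206 growth laminae.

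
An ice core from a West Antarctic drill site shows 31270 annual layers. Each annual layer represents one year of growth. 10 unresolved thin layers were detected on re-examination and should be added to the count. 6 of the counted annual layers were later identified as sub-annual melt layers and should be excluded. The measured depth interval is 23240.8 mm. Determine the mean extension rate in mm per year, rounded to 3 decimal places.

Adjusted count: 31270 − 6 + 10 = 31274 annual layers.
Mean rate = 23240.8 mm / 31274 years ≈ 0.743 mm per year.

0.743 mm per year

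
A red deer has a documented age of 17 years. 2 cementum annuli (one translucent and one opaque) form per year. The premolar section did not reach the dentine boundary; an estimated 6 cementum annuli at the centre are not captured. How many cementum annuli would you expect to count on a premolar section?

With 2 cementum annuli per year, 17 years would produce 17 × 2 = 34 cementum annuli.
Less the 6 uncaptured cementum annuli: 34 − 6 = 28.

28 cementum annuli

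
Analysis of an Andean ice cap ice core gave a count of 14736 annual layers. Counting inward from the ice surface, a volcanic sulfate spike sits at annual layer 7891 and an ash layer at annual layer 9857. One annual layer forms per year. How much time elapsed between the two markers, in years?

1966 yr

9857 − 7891 = 1966 annual layers lie between the two events.
That is 1966 years at one annual layer per year.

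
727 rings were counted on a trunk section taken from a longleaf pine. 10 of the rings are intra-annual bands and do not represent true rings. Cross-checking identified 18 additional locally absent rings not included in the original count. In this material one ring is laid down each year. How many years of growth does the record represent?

True ring count = 727 − 10 + 18 = 735.
With a one-to-one ring periodicity this is 735 years.

735 years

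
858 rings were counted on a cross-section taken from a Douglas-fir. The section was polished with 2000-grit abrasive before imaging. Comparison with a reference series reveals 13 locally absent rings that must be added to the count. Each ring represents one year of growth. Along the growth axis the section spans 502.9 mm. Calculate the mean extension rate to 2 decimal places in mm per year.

0.58 mm per year

Adjusted count: 858 + 13 = 871 rings.
Extension rate ≈ 502.9 / 871 = 0.58 mm per year.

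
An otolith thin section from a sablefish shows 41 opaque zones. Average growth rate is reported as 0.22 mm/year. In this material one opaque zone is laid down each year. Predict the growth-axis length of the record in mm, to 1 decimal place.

The record spans 41 years at 0.22 mm per year.
Predicted length = 0.22 mm/year × 41 years = 9.0 mm.

9.0 mm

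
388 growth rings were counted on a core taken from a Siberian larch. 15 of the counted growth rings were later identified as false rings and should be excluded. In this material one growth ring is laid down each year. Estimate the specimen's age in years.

True growth ring count = 388 − 15 = 373.
One growth ring per year makes the duration 373 years.

373 years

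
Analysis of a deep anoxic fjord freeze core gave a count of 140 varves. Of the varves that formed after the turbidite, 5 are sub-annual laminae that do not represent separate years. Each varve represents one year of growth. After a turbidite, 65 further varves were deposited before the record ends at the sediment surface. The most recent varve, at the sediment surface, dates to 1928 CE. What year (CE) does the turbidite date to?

1868 CE

65 varves post-date the turbidite.
65 − 5 false = 60 true varves after the turbidite.
The varve at the sediment surface is 1928 CE, so the turbidite dates to 1928 − 60 = 1868 CE.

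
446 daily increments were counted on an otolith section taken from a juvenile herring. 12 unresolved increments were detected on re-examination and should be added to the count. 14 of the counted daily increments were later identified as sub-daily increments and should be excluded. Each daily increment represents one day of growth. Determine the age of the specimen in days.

True daily increment count = 446 − 14 + 12 = 444.
With a one-to-one daily increment periodicity this is 444 days.

444 days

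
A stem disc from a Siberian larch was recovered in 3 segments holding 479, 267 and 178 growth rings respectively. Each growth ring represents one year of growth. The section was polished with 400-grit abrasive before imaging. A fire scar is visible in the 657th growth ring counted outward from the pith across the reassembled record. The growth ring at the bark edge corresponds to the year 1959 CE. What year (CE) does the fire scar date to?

Total growth rings = 479 + 267 + 178 = 924.
Between growth ring 657 and the bark edge there are 924 − 657 = 267 growth rings.
The growth ring at the bark edge is 1959 CE, so the fire scar dates to 1959 − 267 = 1692 CE.

1692 CE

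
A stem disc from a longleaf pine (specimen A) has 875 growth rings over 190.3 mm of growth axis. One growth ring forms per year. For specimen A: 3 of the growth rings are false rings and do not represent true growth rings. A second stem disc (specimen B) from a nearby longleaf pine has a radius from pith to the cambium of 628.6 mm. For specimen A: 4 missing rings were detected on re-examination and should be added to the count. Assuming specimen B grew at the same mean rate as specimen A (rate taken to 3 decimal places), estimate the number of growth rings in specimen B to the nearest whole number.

2897 growth rings

Specimen A: correcting the raw count gives 875 − 3 + 4 = 876 true growth rings.
A: Extension rate ≈ 190.3 / 876 = 0.217 mm/yr.
B spans 628.6 / 0.217 = 2896.77 years ≈ 2897 growth rings.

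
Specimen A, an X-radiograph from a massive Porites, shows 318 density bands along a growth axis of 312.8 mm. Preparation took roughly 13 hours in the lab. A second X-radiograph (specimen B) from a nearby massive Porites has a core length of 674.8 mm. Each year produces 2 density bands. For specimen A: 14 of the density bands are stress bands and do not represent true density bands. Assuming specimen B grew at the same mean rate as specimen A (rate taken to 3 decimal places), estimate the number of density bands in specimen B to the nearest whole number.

Specimen A: after corrections the count is 318 − 14 = 304 density bands.
Specimen A: 304 density bands at 2 per year is 304 / 2 = 152 years.
A: 312.8 mm over 152 years gives 312.8 / 152 ≈ 2.058 mm/year.
For B, 674.8 / 2.058 = 327.89 years; at 2 density bands per year that is 327.89 × 2 ≈ 656 density bands.

656 density bands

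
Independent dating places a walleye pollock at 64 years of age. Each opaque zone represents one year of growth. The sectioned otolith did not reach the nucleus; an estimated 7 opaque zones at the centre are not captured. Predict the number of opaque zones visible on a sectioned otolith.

57 opaque zones

One opaque zone per year gives 64 opaque zones over 64 years.
Subtracting the 7 opaque zones not captured gives 64 − 7 = 57 opaque zones in the record.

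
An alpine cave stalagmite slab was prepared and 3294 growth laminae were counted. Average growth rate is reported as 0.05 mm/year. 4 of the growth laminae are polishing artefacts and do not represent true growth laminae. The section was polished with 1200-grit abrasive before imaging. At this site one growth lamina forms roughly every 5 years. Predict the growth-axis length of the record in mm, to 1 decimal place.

Correcting the raw count gives 3294 − 4 = 3290 true growth laminae.
At 5 years per growth lamina, 3290 × 5 = 16450 years.
Length ≈ 0.05 × 16450 = 822.5 mm.

822.5 mm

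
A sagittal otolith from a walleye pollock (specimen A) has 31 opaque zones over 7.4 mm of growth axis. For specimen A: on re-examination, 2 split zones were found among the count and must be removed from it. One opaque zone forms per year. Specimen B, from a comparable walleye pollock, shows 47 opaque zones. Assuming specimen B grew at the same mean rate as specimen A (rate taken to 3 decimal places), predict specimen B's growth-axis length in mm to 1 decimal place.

12.0 mm

Specimen A: correcting the raw count gives 31 − 2 = 29 true opaque zones.
A: 7.4 mm over 29 years gives 7.4 / 29 ≈ 0.255 mm/year.
For B, 0.255 mm/year × 47 years = 12.0 mm.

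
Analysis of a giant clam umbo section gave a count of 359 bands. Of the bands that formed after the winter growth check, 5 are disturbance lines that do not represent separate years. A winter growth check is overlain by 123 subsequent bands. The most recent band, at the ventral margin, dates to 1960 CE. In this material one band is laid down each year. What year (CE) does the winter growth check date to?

1842 CE

123 bands formed after the winter growth check.
123 − 5 false = 118 true bands after the winter growth check.
Counting back 118 years from 1960 CE places the winter growth check in 1960 − 118 = 1842 CE.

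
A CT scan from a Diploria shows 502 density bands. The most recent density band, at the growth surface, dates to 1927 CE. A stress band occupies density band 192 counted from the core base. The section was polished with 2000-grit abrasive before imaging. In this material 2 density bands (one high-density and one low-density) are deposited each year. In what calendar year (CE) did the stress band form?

Between density band 192 and the growth surface there are 502 − 192 = 310 density bands.
310 density bands at 2 per year is 310 / 2 = 155 years.
1927 − 155 = 1772 CE.

1772 CE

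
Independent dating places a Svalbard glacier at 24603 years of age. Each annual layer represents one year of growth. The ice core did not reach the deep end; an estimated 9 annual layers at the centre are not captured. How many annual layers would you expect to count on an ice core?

24594 annual layers

Expected annual layers over 24603 years: 24603.
Less the 9 uncaptured annual layers: 24603 − 9 = 24594.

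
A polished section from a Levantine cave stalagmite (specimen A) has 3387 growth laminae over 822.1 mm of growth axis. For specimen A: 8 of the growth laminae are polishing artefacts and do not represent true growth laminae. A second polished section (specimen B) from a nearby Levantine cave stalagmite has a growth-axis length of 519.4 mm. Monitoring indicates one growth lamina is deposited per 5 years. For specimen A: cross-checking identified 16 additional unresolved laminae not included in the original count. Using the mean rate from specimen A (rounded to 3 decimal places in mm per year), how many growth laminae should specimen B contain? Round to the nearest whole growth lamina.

2164 growth laminae

Specimen A: true growth lamina count = 3387 − 8 + 16 = 3395.
Specimen A: at 5 years per growth lamina, 3395 × 5 = 16975 years.
A: 822.1 mm over 16975 years gives 822.1 / 16975 ≈ 0.048 mm per year.
Specimen B: 519.4 mm / 0.048 mm per year = 10820.83 years; at 5 years per growth lamina that is 10820.83 / 5 ≈ 2164 growth laminae.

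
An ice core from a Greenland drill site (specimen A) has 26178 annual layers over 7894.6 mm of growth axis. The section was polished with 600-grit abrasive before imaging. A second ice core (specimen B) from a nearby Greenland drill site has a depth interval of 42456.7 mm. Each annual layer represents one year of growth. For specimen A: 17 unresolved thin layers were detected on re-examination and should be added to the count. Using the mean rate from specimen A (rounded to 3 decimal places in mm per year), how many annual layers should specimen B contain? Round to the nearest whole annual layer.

Specimen A: after corrections the count is 26178 + 17 = 26195 annual layers.
A: Extension rate ≈ 7894.6 / 26195 = 0.301 mm per year.
Specimen B: 42456.7 mm / 0.301 mm per year = 141052.16 years ≈ 141052 annual layers.

141052 annual layers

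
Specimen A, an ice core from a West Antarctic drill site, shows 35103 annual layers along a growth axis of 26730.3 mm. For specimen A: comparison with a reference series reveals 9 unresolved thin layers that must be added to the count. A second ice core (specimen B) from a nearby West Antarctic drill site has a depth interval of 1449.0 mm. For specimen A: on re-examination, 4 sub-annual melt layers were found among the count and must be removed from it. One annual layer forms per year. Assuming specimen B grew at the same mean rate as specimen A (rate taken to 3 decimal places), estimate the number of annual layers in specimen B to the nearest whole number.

Specimen A: true annual layer count = 35103 − 4 + 9 = 35108.
A: Extension rate ≈ 26730.3 / 35108 = 0.761 mm/yr.
B spans 1449.0 / 0.761 = 1904.07 years ≈ 1904 annual layers.

1904 annual layers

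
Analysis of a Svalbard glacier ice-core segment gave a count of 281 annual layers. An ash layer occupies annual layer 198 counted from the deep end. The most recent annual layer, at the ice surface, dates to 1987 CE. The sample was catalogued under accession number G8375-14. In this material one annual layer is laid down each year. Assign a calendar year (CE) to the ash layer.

1904 CE

281 − 198 = 83 annual layers lie beyond the ash layer toward the ice surface.
Counting back 83 years from 1987 CE places the ash layer in 1987 − 83 = 1904 CE.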